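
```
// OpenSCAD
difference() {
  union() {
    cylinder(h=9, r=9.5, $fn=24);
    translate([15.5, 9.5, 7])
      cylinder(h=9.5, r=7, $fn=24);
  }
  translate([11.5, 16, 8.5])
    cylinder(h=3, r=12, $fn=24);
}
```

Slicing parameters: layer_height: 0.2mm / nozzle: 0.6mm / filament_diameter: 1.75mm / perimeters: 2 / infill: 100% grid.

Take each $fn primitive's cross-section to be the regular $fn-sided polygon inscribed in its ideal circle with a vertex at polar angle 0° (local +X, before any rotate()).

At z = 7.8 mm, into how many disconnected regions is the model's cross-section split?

At z = 7.8 mm: the r=9.5 cylinder gives a regular 24-gon of circumradius 9.5 (constant along its height); the cylinder at (15.5, 9.5): section is a regular 24-gon, circumradius r=7; Taking the union: the 2 present regions are separate (no shared area or edge), so areas and boundary lengths simply add and each stays a separate island — 2 connected regions; the cylinder at (11.5, 16) is absent (z outside [8.5, 11.5]); After the difference (first − rest): none of the subtracted shapes is present at this height, so the result so far is unchanged — 2 connected regions. The result has 2 disconnected regions.

2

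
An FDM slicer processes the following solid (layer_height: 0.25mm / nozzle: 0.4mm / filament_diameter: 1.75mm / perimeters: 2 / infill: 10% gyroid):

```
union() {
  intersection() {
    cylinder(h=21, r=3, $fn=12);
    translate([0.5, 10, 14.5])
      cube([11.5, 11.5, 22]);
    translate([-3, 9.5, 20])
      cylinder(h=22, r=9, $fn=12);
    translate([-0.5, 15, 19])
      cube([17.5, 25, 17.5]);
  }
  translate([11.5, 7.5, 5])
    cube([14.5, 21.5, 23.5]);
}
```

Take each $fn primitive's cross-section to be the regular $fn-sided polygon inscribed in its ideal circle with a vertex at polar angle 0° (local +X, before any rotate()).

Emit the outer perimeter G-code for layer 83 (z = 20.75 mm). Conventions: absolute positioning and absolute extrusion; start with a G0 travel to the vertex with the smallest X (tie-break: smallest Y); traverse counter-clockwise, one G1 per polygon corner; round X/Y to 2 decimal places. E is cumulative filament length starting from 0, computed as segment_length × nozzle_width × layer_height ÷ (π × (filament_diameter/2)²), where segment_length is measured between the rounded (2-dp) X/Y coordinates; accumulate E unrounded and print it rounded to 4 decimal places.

G0 X11.50 Y7.50 Z20.75
G1 X26.00 Y7.50 E0.6028
G1 X26.00 Y29.00 E1.4967
G1 X11.50 Y29.00 E2.0995
G1 X11.50 Y7.50 E2.9934

At z = 20.75 mm: the r=3 cylinder gives a regular 12-gon of circumradius 3 (constant along its height); the 11.5×11.5 cube at (0.5, 10) contributes its full rectangle; the r=9 cylinder at (-3, 9.5) gives a regular 12-gon of circumradius 9 (constant along its height); the cube at (-0.5, 15) (footprint 17.5×25) is included at this height; Keeping only the common overlap: the 11.5×11.5 cube at (0.5, 10) does not overlap the r=3 cylinder (empty); the r=9 cylinder at (-3, 9.5) does not overlap the running intersection (empty); the 17.5×25 cube at (-0.5, 15) does not overlap the running intersection (empty) — nothing remains; the 14.5×21.5 cube at (11.5, 7.5) contributes its full rectangle; Merging all regions: only the 14.5×21.5 cube at (11.5, 7.5) is present, so the union is just that shape — 1 connected region. The outline is a single polygon with 4 vertices. Extrusion per mm of travel: 0.4 × 0.25 / (π × 0.875²) = 0.041575. Accumulating E over each segment gives final E = 2.9934.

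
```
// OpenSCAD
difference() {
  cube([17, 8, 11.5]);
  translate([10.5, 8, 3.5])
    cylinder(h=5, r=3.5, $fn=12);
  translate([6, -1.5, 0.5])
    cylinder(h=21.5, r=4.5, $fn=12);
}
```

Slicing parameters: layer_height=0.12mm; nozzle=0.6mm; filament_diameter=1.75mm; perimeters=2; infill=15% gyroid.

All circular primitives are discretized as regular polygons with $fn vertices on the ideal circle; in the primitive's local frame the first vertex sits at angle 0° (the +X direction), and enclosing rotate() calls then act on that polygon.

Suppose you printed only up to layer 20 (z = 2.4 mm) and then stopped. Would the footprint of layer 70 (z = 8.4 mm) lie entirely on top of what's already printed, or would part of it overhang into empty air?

Compare the two slices. At z = 2.4: the 17×8 cube contributes its full rectangle (area 136.00 mm²); the cylinder at (10.5, 8) does not reach this height (z outside [3.5, 8.5]); the r=4.5 cylinder at (6, -1.5) contributes a regular 12-gon of circumradius 4.5 (area = (12/2)·4.500²·sin(360°/12) = 60.75 mm²); Taking the first minus the rest: starting from the 17×8 cube (136.00 mm²), the r=4.5 cylinder at (6, -1.5) partially overlaps it — only the 17.48 mm² overlap (of its 60.75 mm²) is removed, clipping the outline — area = 118.52 mm². At z = 8.4: the cube (footprint 17×8) is included at this height (area 136.00 mm²); the r=3.5 cylinder at (10.5, 8) contributes a regular 12-gon of circumradius 3.5 (area = (12/2)·3.500²·sin(360°/12) = 36.75 mm²); the cylinder at (6, -1.5): section is a regular 12-gon, circumradius r=4.5 (area = (12/2)·4.500²·sin(360°/12) = 60.75 mm²); Taking the first minus the rest: starting from the 17×8 cube (136.00 mm²), the r=3.5 cylinder at (10.5, 8) partially overlaps it — only the 18.38 mm² overlap (of its 36.75 mm²) is removed, clipping the outline; the r=4.5 cylinder at (6, -1.5) partially overlaps it — only the 17.48 mm² overlap (of its 60.75 mm²) is removed, clipping the outline — area = 100.15 mm². Checking containment: the cross-section at z = 8.4 is a subset of the cross-section at z = 2.4.

entirely on top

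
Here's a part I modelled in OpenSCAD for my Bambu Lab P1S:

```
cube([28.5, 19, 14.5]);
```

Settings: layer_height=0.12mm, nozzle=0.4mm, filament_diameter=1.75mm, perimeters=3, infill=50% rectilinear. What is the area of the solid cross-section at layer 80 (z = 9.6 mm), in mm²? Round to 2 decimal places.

541.50 mm²

At z = 9.6 mm: the cube (footprint 28.5×19) is included at this height (area 541.50 mm²). Overall, the cross-section is a single solid region. Net area = 541.50 mm².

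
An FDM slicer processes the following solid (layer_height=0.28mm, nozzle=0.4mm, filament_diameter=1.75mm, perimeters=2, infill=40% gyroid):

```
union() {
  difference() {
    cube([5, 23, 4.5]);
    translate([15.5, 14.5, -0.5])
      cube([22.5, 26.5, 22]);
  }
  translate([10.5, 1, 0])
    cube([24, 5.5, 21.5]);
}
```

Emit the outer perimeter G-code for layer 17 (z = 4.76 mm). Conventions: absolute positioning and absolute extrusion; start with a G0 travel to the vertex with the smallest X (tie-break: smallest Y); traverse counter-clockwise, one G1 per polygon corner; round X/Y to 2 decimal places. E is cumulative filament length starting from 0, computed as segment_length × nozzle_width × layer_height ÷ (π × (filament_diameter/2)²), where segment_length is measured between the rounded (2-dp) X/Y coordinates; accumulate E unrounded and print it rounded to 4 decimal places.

G0 X10.50 Y1.00 Z4.76
G1 X34.50 Y1.00 E1.1175
G1 X34.50 Y6.50 E1.3736
G1 X10.50 Y6.50 E2.4912
G1 X10.50 Y1.00 E2.7473

At z = 4.76 mm: the cube is not intersected at this z (z outside [0, 4.5]); the cube at (15.5, 14.5) (footprint 22.5×26.5) is included at this height; Subtracting the remaining from the first: the first operand is absent here, so nothing remains; the cube at (10.5, 1) (footprint 24×5.5) is included at this height; Merging all regions: only the 24×5.5 cube at (10.5, 1) is present, so the union is just that shape — 1 connected region. The outline is a single polygon with 4 vertices. Extrusion per mm of travel: 0.4 × 0.28 / (π × 0.875²) = 0.046564. Accumulating E over each segment gives final E = 2.7473.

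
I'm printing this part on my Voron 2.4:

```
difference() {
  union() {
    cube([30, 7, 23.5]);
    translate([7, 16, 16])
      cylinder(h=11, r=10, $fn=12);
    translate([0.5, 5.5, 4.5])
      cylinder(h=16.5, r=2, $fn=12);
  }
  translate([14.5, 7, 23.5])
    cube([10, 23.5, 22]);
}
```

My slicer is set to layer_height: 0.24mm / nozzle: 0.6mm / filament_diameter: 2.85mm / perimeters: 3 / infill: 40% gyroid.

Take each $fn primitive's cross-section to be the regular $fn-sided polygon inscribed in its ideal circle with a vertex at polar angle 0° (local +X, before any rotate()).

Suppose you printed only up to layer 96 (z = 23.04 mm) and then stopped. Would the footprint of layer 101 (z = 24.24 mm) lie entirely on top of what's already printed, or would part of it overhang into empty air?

entirely on top

Compare the two slices. At z = 23.04: the 30×7 cube contributes its full rectangle (area 210.00 mm²); the r=10 cylinder at (7, 16) contributes a regular 12-gon of circumradius 10 (area = (12/2)·10.000²·sin(360°/12) = 300.00 mm²); the cylinder at (0.5, 5.5) is absent (z outside [4.5, 21]); Taking the union: the regions partially overlap — summed areas 510.00 mm² minus the doubly-counted overlap 3.73 mm² gives 506.27 mm² — area = 506.27 mm²; the cube at (14.5, 7) is absent (z outside [23.5, 45.5]); Subtracting the remaining from the first: none of the subtracted shapes is present at this height, so the result so far is unchanged — area = 506.27 mm². At z = 24.24: the cube does not reach this height (z outside [0, 23.5]); the cylinder at (7, 16): section is a regular 12-gon, circumradius r=10 (area = (12/2)·10.000²·sin(360°/12) = 300.00 mm²); the cylinder at (0.5, 5.5) is not intersected at this z (z outside [4.5, 21]); Combining (union): only the r=10 cylinder at (7, 16) is present, so the union is just that shape — area = 300.00 mm²; the 10×23.5 cube at (14.5, 7) contributes its full rectangle (area 235.00 mm²); Taking the first minus the rest: starting from the result so far (300.00 mm²), the 10×23.5 cube at (14.5, 7) partially overlaps it — only the 19.65 mm² overlap (of its 235.00 mm²) is removed, clipping the outline — area = 280.35 mm². Checking containment: the cross-section at z = 24.24 is a subset of the cross-section at z = 23.04.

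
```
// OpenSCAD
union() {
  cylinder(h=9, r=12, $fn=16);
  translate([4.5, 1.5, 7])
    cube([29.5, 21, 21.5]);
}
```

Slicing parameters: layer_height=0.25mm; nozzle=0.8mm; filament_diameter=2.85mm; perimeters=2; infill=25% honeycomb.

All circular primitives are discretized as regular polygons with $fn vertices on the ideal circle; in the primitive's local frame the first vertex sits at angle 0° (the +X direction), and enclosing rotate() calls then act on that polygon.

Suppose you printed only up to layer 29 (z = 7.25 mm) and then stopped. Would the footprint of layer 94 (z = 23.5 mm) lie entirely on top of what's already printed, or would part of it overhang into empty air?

entirely on top

Compare the two slices. At z = 7.25: the r=12 cylinder contributes a regular 16-gon of circumradius 12 (area = (16/2)·12.000²·sin(360°/16) = 440.85 mm²); the cube at (4.5, 1.5) (footprint 29.5×21) is included at this height (area 619.50 mm²); Merging all regions: the regions partially overlap — summed areas 1060.35 mm² minus the doubly-counted overlap 47.20 mm² gives 1013.15 mm² — area = 1013.15 mm². At z = 23.5: the cylinder does not reach this height (z outside [0, 9]); the cube at (4.5, 1.5) (footprint 29.5×21) is included at this height (area 619.50 mm²); Merging all regions: only the 29.5×21 cube at (4.5, 1.5) is present, so the union is just that shape — area = 619.50 mm². Checking containment: the cross-section at z = 23.5 is a subset of the cross-section at z = 7.25.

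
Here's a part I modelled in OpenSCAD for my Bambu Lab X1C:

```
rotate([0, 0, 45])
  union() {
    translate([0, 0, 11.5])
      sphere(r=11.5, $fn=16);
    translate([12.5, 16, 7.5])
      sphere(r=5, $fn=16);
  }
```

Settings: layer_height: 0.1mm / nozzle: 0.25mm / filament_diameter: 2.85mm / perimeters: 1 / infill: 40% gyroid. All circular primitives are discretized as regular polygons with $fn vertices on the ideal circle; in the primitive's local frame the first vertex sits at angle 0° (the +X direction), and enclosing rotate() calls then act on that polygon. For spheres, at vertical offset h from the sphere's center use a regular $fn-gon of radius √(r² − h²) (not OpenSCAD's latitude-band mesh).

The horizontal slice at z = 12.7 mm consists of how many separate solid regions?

1

At z = 12.7 mm: the r=11.5 sphere contributes a regular 16-gon of circumradius √(11.5²−1.2²) = 11.437; the sphere at (12.5, 16) is absent (|z−center|=5.200 > r=5); Combining (union): only the r=11.5 sphere is present, so the union is just that shape — 1 connected region; (rotated 45° about Z; rotation is an isometry so areas/perimeters/island counts are preserved). The result has 1 disconnected region.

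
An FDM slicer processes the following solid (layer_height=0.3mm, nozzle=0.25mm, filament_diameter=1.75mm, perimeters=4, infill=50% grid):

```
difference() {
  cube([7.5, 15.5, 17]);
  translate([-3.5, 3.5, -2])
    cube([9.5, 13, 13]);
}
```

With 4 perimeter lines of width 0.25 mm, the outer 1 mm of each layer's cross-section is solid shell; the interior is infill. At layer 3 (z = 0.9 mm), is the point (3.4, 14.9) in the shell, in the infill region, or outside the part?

outside

At z = 0.9 mm: the cube is present — its section is the full 7.5×15.5 rectangle; the cube at (-3.5, 3.5) (footprint 9.5×13) is included at this height; Taking the first minus the rest: starting from the 7.5×15.5 cube, the 9.5×13 cube at (-3.5, 3.5) partially overlaps it — only the 72.00 mm² overlap (of its 123.50 mm²) is removed, clipping the outline — 1 connected region. Overall, the cross-section is a single solid region. The nearest boundary edge runs (6.00, 3.50)→(6.00, 15.50); distance from the point to it = 2.60 mm. The point is not inside any of the regions above, so it lies outside the cross-section (2.60 mm from the nearest boundary).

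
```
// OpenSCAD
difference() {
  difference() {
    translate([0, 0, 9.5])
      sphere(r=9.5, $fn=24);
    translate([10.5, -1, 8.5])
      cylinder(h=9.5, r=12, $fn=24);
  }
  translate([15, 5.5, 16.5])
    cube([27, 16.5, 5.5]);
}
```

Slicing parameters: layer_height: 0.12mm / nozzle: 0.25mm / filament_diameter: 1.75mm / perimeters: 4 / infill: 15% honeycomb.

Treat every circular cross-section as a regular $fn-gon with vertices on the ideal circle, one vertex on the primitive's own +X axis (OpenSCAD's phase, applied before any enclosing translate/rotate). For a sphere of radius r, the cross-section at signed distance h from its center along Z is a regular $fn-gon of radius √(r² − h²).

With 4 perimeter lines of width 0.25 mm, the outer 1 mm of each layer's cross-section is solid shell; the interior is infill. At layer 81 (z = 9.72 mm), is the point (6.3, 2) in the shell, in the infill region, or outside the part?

outside

At z = 9.72 mm: the sphere: section is a regular 24-gon, circumradius = √(r²−h²) = √(9.5²−0.22²) = 9.497; the cylinder at (10.5, -1): section is a regular 24-gon, circumradius r=12; Taking the first minus the rest: starting from the r=9.5 sphere, the r=12 cylinder at (10.5, -1) partially overlaps it — only the 140.67 mm² overlap (of its 447.24 mm²) is removed, clipping the outline — 1 connected region; the cube at (15, 5.5) is absent (z outside [16.5, 22]); Subtracting the remaining from the first: none of the subtracted shapes is present at this height, so that combined region is unchanged — 1 connected region. Overall, the cross-section is a single solid region. The nearest boundary edge runs (2.01, 7.49)→(0.11, 5.00); distance from the point to it = 6.74 mm. The point is not inside any of the regions above, so it lies outside the cross-section (6.74 mm from the nearest boundary).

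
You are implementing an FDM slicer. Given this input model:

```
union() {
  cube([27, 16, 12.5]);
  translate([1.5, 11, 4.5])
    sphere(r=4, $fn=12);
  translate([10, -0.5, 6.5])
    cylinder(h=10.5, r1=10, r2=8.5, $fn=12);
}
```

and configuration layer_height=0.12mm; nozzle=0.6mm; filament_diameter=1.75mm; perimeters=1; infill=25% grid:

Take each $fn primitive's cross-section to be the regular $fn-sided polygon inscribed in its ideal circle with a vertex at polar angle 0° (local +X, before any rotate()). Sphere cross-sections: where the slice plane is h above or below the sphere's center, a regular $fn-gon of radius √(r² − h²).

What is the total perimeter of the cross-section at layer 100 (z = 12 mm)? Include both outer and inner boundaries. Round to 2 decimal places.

97.49 mm

At z = 12 mm: the cube is present — its section is the full 27×16 rectangle (perimeter 86.00 mm); the sphere at (1.5, 11) does not reach this height (|z−center|=7.500 > r=4); the cone at (10, -0.5) contributes a regular 12-gon of circumradius 9.214 (interpolated between r1=10 and r2=8.5 at t=0.524) (perimeter = 2·12·9.214·sin(180°/12) = 57.24 mm); Merging all regions: the regions partially overlap (shared area 118.21 mm²), so the edge portions inside another operand are dropped and the merged outline is re-measured after clipping — boundary = 97.49 mm. Overall, the cross-section is a single solid region. Total boundary length (outer) = 97.49 mm.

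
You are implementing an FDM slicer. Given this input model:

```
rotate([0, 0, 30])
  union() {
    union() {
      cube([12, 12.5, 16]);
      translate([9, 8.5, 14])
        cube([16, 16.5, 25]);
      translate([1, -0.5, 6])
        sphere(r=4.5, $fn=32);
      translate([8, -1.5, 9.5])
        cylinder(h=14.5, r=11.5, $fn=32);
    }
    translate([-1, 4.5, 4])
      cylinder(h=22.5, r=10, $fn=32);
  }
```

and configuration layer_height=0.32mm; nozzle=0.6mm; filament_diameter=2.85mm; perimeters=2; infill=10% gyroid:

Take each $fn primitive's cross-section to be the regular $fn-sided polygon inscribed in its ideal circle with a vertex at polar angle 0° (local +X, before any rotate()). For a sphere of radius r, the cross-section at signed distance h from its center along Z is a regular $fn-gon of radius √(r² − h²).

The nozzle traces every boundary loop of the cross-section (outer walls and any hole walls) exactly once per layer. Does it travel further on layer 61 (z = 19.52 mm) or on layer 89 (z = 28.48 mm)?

Layer 61 (z = 19.52): the cube does not reach this height (z outside [0, 16]); the cube at (9, 8.5) (footprint 16×16.5) is included at this height (perimeter 65.00 mm); the sphere at (1, -0.5) does not reach this height (|z−center|=13.520 > r=4.5); the r=11.5 cylinder at (8, -1.5) gives a regular 32-gon of circumradius 11.5 (constant along its height) (perimeter = 2·32·11.500·sin(180°/32) = 72.14 mm); Taking the union: the regions partially overlap (shared area 4.09 mm²), so the edge portions inside another operand are dropped and the merged outline is re-measured after clipping — boundary = 126.34 mm; the r=10 cylinder at (-1, 4.5) gives a regular 32-gon of circumradius 10 (constant along its height) (perimeter = 2·32·10.000·sin(180°/32) = 62.73 mm); Combining (union): the regions partially overlap (shared area 138.40 mm²), so the edge portions inside another operand are dropped and the merged outline is re-measured after clipping — boundary = 144.52 mm; (whole slice rotated 30° about Z — lengths, areas and connectivity unchanged). So its perimeter = 144.52 mm. Layer 89 (z = 28.48): the cube does not reach this height (z outside [0, 16]); the 16×16.5 cube at (9, 8.5) contributes its full rectangle (perimeter 65.00 mm); the sphere at (1, -0.5) is absent (|z−center|=22.480 > r=4.5); the cylinder at (8, -1.5) is absent (z outside [9.5, 24]); Merging all regions: only the 16×16.5 cube at (9, 8.5) is present, so the union is just that shape — boundary = 65.00 mm; the cylinder at (-1, 4.5) does not reach this height (z outside [4, 26.5]); Combining (union): only that combined region is present, so the union is just that shape — boundary = 65.00 mm; (rotated 30° about Z; rotation is an isometry so areas/perimeters/island counts are preserved). So its perimeter = 65.00 mm. Layer 61 is larger (144.52 vs 65.00 mm).

layer 61 (z = 19.52 mm)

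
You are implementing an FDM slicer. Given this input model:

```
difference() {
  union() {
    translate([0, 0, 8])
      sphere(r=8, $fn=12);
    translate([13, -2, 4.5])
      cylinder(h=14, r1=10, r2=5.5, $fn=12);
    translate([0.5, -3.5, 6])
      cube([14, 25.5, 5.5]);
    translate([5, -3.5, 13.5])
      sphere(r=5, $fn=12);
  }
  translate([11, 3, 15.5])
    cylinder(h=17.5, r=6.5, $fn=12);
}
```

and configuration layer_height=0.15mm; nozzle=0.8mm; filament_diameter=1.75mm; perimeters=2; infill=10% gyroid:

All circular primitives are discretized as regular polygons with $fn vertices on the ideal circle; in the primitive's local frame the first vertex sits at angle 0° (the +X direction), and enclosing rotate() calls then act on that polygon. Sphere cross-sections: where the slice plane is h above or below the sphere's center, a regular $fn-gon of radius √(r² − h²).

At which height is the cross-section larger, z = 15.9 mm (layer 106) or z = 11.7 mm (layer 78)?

Layer 106 (z = 15.9): the r=8 sphere contributes a regular 12-gon of circumradius √(8²−7.9²) = 1.261 (area = (12/2)·1.261²·sin(360°/12) = 4.77 mm²); the cone at (13, -2): at t=0.814 of its height the radius interpolates to r₁+(r₂−r₁)t = 6.336, giving a regular 12-gon of that circumradius (area = (12/2)·6.336²·sin(360°/12) = 120.42 mm²); the cube at (0.5, -3.5) is absent (z outside [6, 11.5]); the r=5 sphere at (5, -3.5) slices to a regular 12-gon of circumradius 4.386 (√(r²−h²) with h=2.4 from center) (area = (12/2)·4.386²·sin(360°/12) = 57.72 mm²); Merging all regions: the regions partially overlap — summed areas 182.91 mm² minus the doubly-counted overlap 10.30 mm² gives 172.61 mm² — area = 172.61 mm²; the cylinder at (11, 3): section is a regular 12-gon, circumradius r=6.5 (area = (12/2)·6.500²·sin(360°/12) = 126.75 mm²); Taking the first minus the rest: starting from that combined region (172.61 mm²), the r=6.5 cylinder at (11, 3) partially overlaps it — only the 60.92 mm² overlap (of its 126.75 mm²) is removed, clipping the outline — area = 111.69 mm². So its area = 111.69 mm². Layer 78 (z = 11.7): the r=8 sphere slices to a regular 12-gon of circumradius 7.093 (√(r²−h²) with h=3.7 from center) (area = (12/2)·7.093²·sin(360°/12) = 150.93 mm²); the cone at (13, -2): at t=0.514 of its height the radius interpolates to r₁+(r₂−r₁)t = 7.686, giving a regular 12-gon of that circumradius (area = (12/2)·7.686²·sin(360°/12) = 177.21 mm²); the cube at (0.5, -3.5) is not intersected at this z (z outside [6, 11.5]); the sphere at (5, -3.5): section is a regular 12-gon, circumradius = √(r²−h²) = √(5²−1.8²) = 4.665 (area = (12/2)·4.665²·sin(360°/12) = 65.28 mm²); Merging all regions: the regions partially overlap — summed areas 393.42 mm² minus the doubly-counted overlap 58.93 mm² gives 334.49 mm² — area = 334.49 mm²; the cylinder at (11, 3) does not reach this height (z outside [15.5, 33]); Taking the first minus the rest: none of the subtracted shapes is present at this height, so the result so far is unchanged — area = 334.49 mm². So its area = 334.49 mm². Layer 78 is larger (334.49 vs 111.69 mm²).

layer 78 (z = 11.7 mm)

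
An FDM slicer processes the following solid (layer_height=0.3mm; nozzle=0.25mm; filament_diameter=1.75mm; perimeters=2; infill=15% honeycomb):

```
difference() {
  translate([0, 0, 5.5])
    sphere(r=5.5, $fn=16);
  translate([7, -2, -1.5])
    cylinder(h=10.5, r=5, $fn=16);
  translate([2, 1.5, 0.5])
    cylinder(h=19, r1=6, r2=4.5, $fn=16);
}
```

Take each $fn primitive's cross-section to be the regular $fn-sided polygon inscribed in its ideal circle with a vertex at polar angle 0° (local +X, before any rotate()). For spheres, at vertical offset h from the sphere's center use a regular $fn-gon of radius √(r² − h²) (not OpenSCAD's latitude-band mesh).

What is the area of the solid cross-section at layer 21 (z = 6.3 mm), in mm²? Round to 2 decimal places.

24.64 mm²

At z = 6.3 mm: the sphere: section is a regular 16-gon, circumradius = √(r²−h²) = √(5.5²−0.8²) = 5.442 (area = (16/2)·5.442²·sin(360°/16) = 90.65 mm²); the r=5 cylinder at (7, -2) gives a regular 16-gon of circumradius 5 (constant along its height) (area = (16/2)·5.000²·sin(360°/16) = 76.54 mm²); the cone at (2, 1.5): at t=0.305 of its height the radius interpolates to r₁+(r₂−r₁)t = 5.542, giving a regular 16-gon of that circumradius (area = (16/2)·5.542²·sin(360°/16) = 94.03 mm²); Taking the first minus the rest: starting from the r=5.5 sphere (90.65 mm²), the r=5 cylinder at (7, -2) partially overlaps it — only the 15.20 mm² overlap (of its 76.54 mm²) is removed, clipping the outline; the cone at (2, 1.5) partially overlaps it — only the 50.81 mm² overlap (of its 94.03 mm²) is removed, clipping the outline — area = 24.64 mm². Overall, the cross-section is a single solid region. Net area = 24.64 mm².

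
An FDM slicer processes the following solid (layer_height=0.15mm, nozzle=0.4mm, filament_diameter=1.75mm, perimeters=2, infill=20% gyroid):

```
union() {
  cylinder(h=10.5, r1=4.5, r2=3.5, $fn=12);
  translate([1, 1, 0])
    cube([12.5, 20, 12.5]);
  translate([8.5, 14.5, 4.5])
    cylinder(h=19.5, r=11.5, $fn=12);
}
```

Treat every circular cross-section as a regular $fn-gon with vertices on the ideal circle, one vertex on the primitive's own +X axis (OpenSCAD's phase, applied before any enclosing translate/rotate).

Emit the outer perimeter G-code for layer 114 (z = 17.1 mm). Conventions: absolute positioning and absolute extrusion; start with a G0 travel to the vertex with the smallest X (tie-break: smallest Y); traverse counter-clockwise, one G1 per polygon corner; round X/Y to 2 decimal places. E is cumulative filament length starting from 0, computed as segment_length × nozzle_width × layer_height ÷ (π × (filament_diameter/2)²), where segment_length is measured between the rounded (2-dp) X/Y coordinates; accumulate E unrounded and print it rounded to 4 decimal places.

G0 X-3.00 Y14.50 Z17.10
G1 X-1.46 Y8.75 E0.1485
G1 X2.75 Y4.54 E0.2970
G1 X8.50 Y3.00 E0.4455
G1 X14.25 Y4.54 E0.5940
G1 X18.46 Y8.75 E0.7425
G1 X20.00 Y14.50 E0.8910
G1 X18.46 Y20.25 E1.0395
G1 X14.25 Y24.46 E1.1880
G1 X8.50 Y26.00 E1.3365
G1 X2.75 Y24.46 E1.4850
G1 X-1.46 Y20.25 E1.6335
G1 X-3.00 Y14.50 E1.7820

At z = 17.1 mm: the cone does not reach this height (z outside [0, 10.5]); the cube at (1, 1) is absent (z outside [0, 12.5]); the r=11.5 cylinder at (8.5, 14.5) contributes a regular 12-gon of circumradius 11.5; Taking the union: only the r=11.5 cylinder at (8.5, 14.5) is present, so the union is just that shape — 1 connected region. The outline is a single polygon with 12 vertices. Extrusion per mm of travel: 0.4 × 0.15 / (π × 0.875²) = 0.024945. Accumulating E over each segment gives final E = 1.7820.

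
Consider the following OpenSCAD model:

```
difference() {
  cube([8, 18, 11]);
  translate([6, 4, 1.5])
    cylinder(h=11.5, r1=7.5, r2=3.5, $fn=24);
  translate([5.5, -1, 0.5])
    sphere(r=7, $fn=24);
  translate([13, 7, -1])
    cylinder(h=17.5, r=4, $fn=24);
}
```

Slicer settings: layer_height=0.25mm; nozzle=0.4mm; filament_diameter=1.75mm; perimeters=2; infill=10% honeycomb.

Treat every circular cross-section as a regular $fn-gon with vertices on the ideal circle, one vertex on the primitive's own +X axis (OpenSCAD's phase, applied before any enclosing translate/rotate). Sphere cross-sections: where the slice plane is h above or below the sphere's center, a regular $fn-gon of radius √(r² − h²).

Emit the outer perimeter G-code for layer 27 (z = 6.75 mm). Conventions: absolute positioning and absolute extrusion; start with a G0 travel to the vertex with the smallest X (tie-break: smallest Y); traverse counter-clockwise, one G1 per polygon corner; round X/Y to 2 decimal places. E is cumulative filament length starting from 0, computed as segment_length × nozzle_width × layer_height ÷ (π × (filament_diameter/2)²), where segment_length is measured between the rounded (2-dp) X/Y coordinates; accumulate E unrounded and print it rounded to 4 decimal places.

At z = 6.75 mm: the cube (footprint 8×18) is included at this height; the cone at (6, 4) contributes a regular 24-gon of circumradius 5.674 (interpolated between r1=7.5 and r2=3.5 at t=0.457); the sphere at (5.5, -1): section is a regular 24-gon, circumradius = √(r²−h²) = √(7²−6.25²) = 3.152; the r=4 cylinder at (13, 7) contributes a regular 24-gon of circumradius 4; Subtracting the remaining from the first: starting from the 8×18 cube, the cone at (6, 4) partially overlaps it — only the 64.54 mm² overlap (of its 99.99 mm²) is removed, clipping the outline; the r=7 sphere at (5.5, -1) misses the remaining region (no effect); the r=4 cylinder at (13, 7) misses the remaining region (no effect) — 1 connected region. The outline is a single polygon with 15 vertices. Extrusion per mm of travel: 0.4 × 0.25 / (π × 0.875²) = 0.041575. Accumulating E over each segment gives final E = 2.1656.

G0 X0.00 Y0.00 Z6.75
G1 X1.98 Y0.00 E0.0823
G1 X1.09 Y1.16 E0.1431
G1 X0.52 Y2.53 E0.2048
G1 X0.33 Y4.00 E0.2664
G1 X0.52 Y5.47 E0.3280
G1 X1.09 Y6.84 E0.3897
G1 X1.99 Y8.01 E0.4511
G1 X3.16 Y8.91 E0.5125
G1 X4.53 Y9.48 E0.5742
G1 X6.00 Y9.67 E0.6358
G1 X7.47 Y9.48 E0.6974
G1 X8.00 Y9.26 E0.7213
G1 X8.00 Y18.00 E1.0846
G1 X0.00 Y18.00 E1.4172
G1 X0.00 Y0.00 E2.1656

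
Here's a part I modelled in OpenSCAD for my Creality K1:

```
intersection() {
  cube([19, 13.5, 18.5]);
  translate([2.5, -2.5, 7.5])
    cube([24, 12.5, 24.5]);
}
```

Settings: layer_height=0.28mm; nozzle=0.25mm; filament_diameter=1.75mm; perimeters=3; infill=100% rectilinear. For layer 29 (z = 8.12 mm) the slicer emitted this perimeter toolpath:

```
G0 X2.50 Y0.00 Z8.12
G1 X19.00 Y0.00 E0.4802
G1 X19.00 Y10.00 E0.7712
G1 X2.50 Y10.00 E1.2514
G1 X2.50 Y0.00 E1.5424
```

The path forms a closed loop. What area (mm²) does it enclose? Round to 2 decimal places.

165.00 mm²

Apply the shoelace formula to the sequence of (X, Y) vertices; enclosed area = 165.00 mm².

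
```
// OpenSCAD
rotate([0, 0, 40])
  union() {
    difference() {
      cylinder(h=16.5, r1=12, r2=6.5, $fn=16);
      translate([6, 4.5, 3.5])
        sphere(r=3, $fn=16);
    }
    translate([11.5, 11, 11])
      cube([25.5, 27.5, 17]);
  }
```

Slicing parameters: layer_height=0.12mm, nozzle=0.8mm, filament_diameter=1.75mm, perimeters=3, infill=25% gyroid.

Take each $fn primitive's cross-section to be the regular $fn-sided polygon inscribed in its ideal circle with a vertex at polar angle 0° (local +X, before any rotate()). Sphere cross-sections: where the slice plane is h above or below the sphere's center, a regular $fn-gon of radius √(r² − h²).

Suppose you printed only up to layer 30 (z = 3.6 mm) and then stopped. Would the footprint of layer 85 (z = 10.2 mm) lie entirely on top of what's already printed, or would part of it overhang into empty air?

part overhangs

Compare the two slices. At z = 3.6: the cone: at t=0.218 of its height the radius interpolates to r₁+(r₂−r₁)t = 10.800, giving a regular 16-gon of that circumradius (area = (16/2)·10.800²·sin(360°/16) = 357.09 mm²); the r=3 sphere at (6, 4.5) slices to a regular 16-gon of circumradius 2.998 (√(r²−h²) with h=0.1 from center) (area = (16/2)·2.998²·sin(360°/16) = 27.52 mm²); Taking the first minus the rest: starting from the cone (357.09 mm²), the r=3 sphere at (6, 4.5) lies wholly inside it (removes its full 27.52 mm² and its 18.72 mm outline becomes a hole wall) — area = 329.57 mm²; the cube at (11.5, 11) is not intersected at this z (z outside [11, 28]); Combining (union): only the result so far is present, so the union is just that shape — area = 329.57 mm²; (rotated 40° about Z; rotation is an isometry so areas/perimeters/island counts are preserved). At z = 10.2: the cone: at t=0.618 of its height the radius interpolates to r₁+(r₂−r₁)t = 8.600, giving a regular 16-gon of that circumradius (area = (16/2)·8.600²·sin(360°/16) = 226.43 mm²); the sphere at (6, 4.5) is not intersected at this z (|z−center|=6.700 > r=3); After the difference (first − rest): none of the subtracted shapes is present at this height, so the cone is unchanged — area = 226.43 mm²; the cube at (11.5, 11) does not reach this height (z outside [11, 28]); Merging all regions: only that combined region is present, so the union is just that shape — area = 226.43 mm²; (rotated 40° about Z; rotation is an isometry so areas/perimeters/island counts are preserved). Checking containment: at z = 10.2 the cross-section extends beyond the z = 3.6 cross-section by about 18.59 mm².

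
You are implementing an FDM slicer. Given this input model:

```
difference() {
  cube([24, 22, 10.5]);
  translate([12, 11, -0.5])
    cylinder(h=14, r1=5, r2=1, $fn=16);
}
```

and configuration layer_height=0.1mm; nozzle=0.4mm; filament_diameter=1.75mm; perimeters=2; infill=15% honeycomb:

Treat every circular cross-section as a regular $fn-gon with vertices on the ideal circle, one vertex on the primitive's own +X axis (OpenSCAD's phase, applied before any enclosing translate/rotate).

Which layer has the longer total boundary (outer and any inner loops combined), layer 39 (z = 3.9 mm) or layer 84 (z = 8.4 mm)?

layer 39 (z = 3.9 mm)

Layer 39 (z = 3.9): the 24×22 cube contributes its full rectangle (perimeter 92.00 mm); the cone at (12, 11): at t=0.314 of its height the radius interpolates to r₁+(r₂−r₁)t = 3.743, giving a regular 16-gon of that circumradius (perimeter = 2·16·3.743·sin(180°/16) = 23.37 mm); Taking the first minus the rest: starting from the 24×22 cube, the cone at (12, 11) lies wholly inside it (removes its full 42.89 mm² and its 23.37 mm outline becomes a hole wall) — boundary (outer + 1 inner loop) = 115.37 mm. So its perimeter = 115.37 mm. Layer 84 (z = 8.4): the cube is present — its section is the full 24×22 rectangle (perimeter 92.00 mm); the cone at (12, 11): at t=0.636 of its height the radius interpolates to r₁+(r₂−r₁)t = 2.457, giving a regular 16-gon of that circumradius (perimeter = 2·16·2.457·sin(180°/16) = 15.34 mm); Taking the first minus the rest: starting from the 24×22 cube, the cone at (12, 11) lies wholly inside it (removes its full 18.48 mm² and its 15.34 mm outline becomes a hole wall) — boundary (outer + 1 inner loop) = 107.34 mm. So its perimeter = 107.34 mm. Layer 39 is larger (115.37 vs 107.34 mm).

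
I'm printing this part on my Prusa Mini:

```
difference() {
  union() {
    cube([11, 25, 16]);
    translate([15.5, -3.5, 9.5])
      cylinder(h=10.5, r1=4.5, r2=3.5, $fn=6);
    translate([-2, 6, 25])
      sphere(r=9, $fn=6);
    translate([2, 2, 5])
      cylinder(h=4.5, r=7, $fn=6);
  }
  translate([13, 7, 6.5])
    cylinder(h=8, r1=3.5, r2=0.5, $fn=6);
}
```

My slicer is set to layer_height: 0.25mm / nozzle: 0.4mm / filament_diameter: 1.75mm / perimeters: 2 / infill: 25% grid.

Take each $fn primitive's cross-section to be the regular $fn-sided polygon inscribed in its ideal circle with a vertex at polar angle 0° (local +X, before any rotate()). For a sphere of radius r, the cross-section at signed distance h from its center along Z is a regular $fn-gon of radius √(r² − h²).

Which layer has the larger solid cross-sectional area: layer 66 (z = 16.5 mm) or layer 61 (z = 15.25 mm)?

Layer 66 (z = 16.5): the cube is absent (z outside [0, 16]); the cone at (15.5, -3.5) contributes a regular 6-gon of circumradius 3.833 (interpolated between r1=4.5 and r2=3.5 at t=0.667) (area = (6/2)·3.833²·sin(360°/6) = 38.18 mm²); the sphere at (-2, 6): section is a regular 6-gon, circumradius = √(r²−h²) = √(9²−8.5²) = 2.958 (area = (6/2)·2.958²·sin(360°/6) = 22.73 mm²); the cylinder at (2, 2) does not reach this height (z outside [5, 9.5]); Taking the union: the 2 present regions are separate (no shared area or edge), so areas and boundary lengths simply add and each stays a separate island — area = 60.91 mm²; the cone at (13, 7) is absent (z outside [6.5, 14.5]); Subtracting the remaining from the first: none of the subtracted shapes is present at this height, so that combined region is unchanged — area = 60.91 mm². So its area = 60.91 mm². Layer 61 (z = 15.25): the 11×25 cube contributes its full rectangle (area 275.00 mm²); the cone at (15.5, -3.5): at t=0.548 of its height the radius interpolates to r₁+(r₂−r₁)t = 3.952, giving a regular 6-gon of that circumradius (area = (6/2)·3.952²·sin(360°/6) = 40.59 mm²); the sphere at (-2, 6) does not reach this height (|z−center|=9.750 > r=9); the cylinder at (2, 2) is not intersected at this z (z outside [5, 9.5]); Taking the union: the 2 present regions are separate (no shared area or edge), so areas and boundary lengths simply add and each stays a separate island — area = 315.59 mm²; the cone at (13, 7) is absent (z outside [6.5, 14.5]); After the difference (first − rest): none of the subtracted shapes is present at this height, so the result so far is unchanged — area = 315.59 mm². So its area = 315.59 mm². Layer 61 is larger (315.59 vs 60.91 mm²).

layer 61 (z = 15.25 mm)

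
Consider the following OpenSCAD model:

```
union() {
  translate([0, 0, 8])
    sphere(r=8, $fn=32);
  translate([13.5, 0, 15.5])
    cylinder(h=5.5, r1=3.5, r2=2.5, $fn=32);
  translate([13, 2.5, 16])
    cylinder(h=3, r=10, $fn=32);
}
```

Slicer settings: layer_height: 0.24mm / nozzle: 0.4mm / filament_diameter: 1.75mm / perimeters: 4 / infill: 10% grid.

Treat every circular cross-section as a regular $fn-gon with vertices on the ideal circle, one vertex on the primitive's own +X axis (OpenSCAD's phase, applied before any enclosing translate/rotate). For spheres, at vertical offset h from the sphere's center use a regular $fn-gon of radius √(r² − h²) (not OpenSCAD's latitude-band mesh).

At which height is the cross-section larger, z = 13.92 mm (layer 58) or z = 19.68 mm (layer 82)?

layer 58 (z = 13.92 mm)

Layer 58 (z = 13.92): the r=8 sphere contributes a regular 32-gon of circumradius √(8²−5.92²) = 5.381 (area = (32/2)·5.381²·sin(360°/32) = 90.38 mm²); the cone at (13.5, 0) does not reach this height (z outside [15.5, 21]); the cylinder at (13, 2.5) is not intersected at this z (z outside [16, 19]); Combining (union): only the r=8 sphere is present, so the union is just that shape — area = 90.38 mm². So its area = 90.38 mm². Layer 82 (z = 19.68): the sphere does not reach this height (|z−center|=11.680 > r=8); the cone at (13.5, 0): at t=0.760 of its height the radius interpolates to r₁+(r₂−r₁)t = 2.740, giving a regular 32-gon of that circumradius (area = (32/2)·2.740²·sin(360°/32) = 23.43 mm²); the cylinder at (13, 2.5) is absent (z outside [16, 19]); Taking the union: only the cone at (13.5, 0) is present, so the union is just that shape — area = 23.43 mm². So its area = 23.43 mm². Layer 58 is larger (90.38 vs 23.43 mm²).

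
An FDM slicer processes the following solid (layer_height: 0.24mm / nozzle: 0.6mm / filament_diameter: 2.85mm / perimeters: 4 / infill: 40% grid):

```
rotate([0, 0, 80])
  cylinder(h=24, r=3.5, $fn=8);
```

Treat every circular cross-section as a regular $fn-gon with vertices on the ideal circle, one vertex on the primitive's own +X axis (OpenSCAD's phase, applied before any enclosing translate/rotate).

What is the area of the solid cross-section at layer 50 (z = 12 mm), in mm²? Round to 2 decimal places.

34.65 mm²

At z = 12 mm: the cylinder: section is a regular 8-gon, circumradius r=3.5 (area = (8/2)·3.500²·sin(360°/8) = 34.65 mm²); (rotated 80° about Z; rotation is an isometry so areas/perimeters/island counts are preserved). Overall, the cross-section is a single solid region. Net area = 34.65 mm².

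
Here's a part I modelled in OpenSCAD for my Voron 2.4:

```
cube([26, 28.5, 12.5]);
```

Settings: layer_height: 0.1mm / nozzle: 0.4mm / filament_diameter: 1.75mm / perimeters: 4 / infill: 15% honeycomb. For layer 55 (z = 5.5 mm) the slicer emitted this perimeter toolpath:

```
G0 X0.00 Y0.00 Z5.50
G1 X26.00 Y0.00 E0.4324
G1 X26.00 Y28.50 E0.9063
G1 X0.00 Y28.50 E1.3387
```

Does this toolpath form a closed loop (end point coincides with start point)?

Start point (G0): (0.00, 0.00). End point (last G1): the path does not return to the start — open.

no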